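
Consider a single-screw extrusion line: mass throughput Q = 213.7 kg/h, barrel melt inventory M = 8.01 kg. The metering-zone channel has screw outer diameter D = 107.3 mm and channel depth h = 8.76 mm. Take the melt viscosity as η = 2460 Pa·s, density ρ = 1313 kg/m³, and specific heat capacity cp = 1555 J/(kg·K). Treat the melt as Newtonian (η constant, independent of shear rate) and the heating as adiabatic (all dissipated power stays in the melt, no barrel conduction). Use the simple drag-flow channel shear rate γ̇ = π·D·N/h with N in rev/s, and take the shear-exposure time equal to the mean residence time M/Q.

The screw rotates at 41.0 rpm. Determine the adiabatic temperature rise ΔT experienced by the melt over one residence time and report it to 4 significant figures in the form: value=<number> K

Throughput in SI: Q_s = 213.7 kg/h ÷ 3600 s/h = 0.0593611 kg/s
t_res = M / Q_s = 8.01 ÷ 0.0593611 = 134.937 s
Geometry in metres: D = 107.3 mm → 0.1073 m, h = 8.76 mm → 0.00876 m; screw speed N = 41.0 rpm = 0.683333 rev/s
γ̇ = π D N / h = (π)(0.1073)(0.683333) / 0.00876 = 26.2953 s⁻¹
ΔT = η·γ̇²·t_res/(ρ·cp) = [2460 × 26.2953² × 134.937] / [1313 × 1555] = 112.416 K

value=112.4 K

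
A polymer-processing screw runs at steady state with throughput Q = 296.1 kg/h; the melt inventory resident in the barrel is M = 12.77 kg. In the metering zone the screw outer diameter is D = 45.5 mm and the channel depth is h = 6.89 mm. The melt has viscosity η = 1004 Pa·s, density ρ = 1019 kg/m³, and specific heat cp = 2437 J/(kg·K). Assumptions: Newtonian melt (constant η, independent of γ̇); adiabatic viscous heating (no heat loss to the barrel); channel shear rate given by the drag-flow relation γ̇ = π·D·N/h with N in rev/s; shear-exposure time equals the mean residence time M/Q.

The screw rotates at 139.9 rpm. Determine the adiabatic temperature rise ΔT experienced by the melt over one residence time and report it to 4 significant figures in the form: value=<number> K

value=146.9 K

Convert throughput: Q = 296.1 kg/h = 296.1/3600 = 0.08225 kg/s
t_res = M / Q_s = 12.77 ÷ 0.08225 = 155.258 s
Convert to SI: D = 0.0455 m, h = 0.00689 m, N = 139.9/60 = 2.33167 rev/s
γ̇ = π·D·N / h = π · 0.0455 · 2.33167 / 0.00689 = 48.3736 s⁻¹
Adiabatic rise: ΔT = η γ̇² t_res / (ρ cp) = 1004·(48.3736)²·155.258 / (1019·2437) = 146.885 K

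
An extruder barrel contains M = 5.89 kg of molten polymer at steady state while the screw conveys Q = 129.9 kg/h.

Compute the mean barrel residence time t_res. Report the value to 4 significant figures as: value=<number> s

value=163.2 s

Throughput in SI: Q_s = 129.9 kg/h ÷ 3600 s/h = 0.0360833 kg/s
Mean residence time: t_res = M/Q_s = 5.89 kg / 0.0360833 kg/s = 163.233 s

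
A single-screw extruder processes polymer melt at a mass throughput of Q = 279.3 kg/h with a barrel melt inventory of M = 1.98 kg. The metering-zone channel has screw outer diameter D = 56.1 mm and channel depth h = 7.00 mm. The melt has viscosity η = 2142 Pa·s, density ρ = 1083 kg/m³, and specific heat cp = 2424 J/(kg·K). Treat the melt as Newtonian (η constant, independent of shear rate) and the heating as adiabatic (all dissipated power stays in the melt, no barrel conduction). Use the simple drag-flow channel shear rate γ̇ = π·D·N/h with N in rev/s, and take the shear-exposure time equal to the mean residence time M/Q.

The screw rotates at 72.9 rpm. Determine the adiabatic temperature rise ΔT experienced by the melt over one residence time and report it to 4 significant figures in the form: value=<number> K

value=19.49 K

Q_s = Q / 3600 = 279.3 / 3600 = 0.0775833 kg/s
t_res = M / Q_s = 1.98 ÷ 0.0775833 = 25.5209 s
Geometry in metres: D = 56.1 mm → 0.0561 m, h = 7.00 mm → 0.007 m; screw speed N = 72.9 rpm = 1.215 rev/s
γ̇ = π·D·N / h = π · 0.0561 · 1.215 / 0.007 = 30.5908 s⁻¹
ΔT = η·γ̇²·t_res/(ρ·cp) = [2142 × 30.5908² × 25.5209] / [1083 × 2424] = 19.4866 K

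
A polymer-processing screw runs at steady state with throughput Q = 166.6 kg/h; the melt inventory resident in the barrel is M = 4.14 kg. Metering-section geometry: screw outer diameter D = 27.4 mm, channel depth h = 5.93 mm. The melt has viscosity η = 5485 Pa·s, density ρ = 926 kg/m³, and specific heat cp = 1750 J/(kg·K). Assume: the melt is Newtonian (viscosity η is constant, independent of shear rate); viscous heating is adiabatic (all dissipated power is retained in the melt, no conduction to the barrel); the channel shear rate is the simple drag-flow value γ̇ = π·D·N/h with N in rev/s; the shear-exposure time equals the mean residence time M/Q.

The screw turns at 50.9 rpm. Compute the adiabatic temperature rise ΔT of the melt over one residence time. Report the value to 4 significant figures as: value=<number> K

Convert throughput: Q = 166.6 kg/h = 166.6/3600 = 0.0462778 kg/s
t_res = M / Q_s = 4.14 / 0.0462778 = 89.4598 s
D = 27.4 mm = 0.0274 m;  h = 5.93 mm = 0.00593 m;  N = 50.9 rpm / 60 = 0.848333 rev/s
γ̇ = π·D·N / h = π · 0.0274 · 0.848333 / 0.00593 = 12.3144 s⁻¹
ΔT = η·γ̇²·t_res/(ρ·cp) = [5485 × 12.3144² × 89.4598] / [926 × 1750] = 45.9177 K

value=45.92 K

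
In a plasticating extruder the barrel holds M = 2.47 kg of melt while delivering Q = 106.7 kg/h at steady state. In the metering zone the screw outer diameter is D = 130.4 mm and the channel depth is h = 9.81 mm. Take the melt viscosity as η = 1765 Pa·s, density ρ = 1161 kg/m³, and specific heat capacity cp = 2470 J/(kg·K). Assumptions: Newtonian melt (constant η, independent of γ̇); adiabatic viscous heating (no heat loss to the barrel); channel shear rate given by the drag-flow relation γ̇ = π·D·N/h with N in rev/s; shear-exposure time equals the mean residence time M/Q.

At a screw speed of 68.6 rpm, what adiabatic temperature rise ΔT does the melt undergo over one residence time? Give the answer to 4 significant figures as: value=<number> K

Throughput in SI: Q_s = 106.7 kg/h ÷ 3600 s/h = 0.0296389 kg/s
Mean residence time: t_res = M/Q_s = 2.47 kg / 0.0296389 kg/s = 83.3365 s
Geometry in metres: D = 130.4 mm → 0.1304 m, h = 9.81 mm → 0.00981 m; screw speed N = 68.6 rpm = 1.14333 rev/s
Shear rate: γ̇ = πDN/h = π·0.1304·1.14333/0.00981 = 47.7454 s⁻¹
Adiabatic rise: ΔT = η γ̇² t_res / (ρ cp) = 1765·(47.7454)²·83.3365 / (1161·2470) = 116.927 K

value=116.9 K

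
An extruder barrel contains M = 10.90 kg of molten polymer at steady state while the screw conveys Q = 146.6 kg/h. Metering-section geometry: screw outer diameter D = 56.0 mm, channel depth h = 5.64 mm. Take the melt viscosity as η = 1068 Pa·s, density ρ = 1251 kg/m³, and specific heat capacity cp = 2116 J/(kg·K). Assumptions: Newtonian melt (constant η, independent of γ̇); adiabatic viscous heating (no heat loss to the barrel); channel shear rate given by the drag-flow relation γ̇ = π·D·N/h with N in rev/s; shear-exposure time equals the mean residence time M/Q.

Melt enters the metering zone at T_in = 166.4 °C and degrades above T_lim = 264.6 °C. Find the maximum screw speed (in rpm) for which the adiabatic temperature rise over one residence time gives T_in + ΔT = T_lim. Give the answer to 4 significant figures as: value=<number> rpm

Q_s = Q / 3600 = 146.6 / 3600 = 0.0407222 kg/s
t_res = M / Q_s = 10.90 / 0.0407222 = 267.667 s
D = 56.0 mm = 0.056 m;  h = 5.64 mm = 0.00564 m
ΔT_a = T_lim − T_in = 264.6 °C − 166.4 °C = 98.2 K
γ̇_max² = ΔT_a·ρ·cp/(η·t_res) = 98.2·1251·2116/(1068·267.667) = 909.323 s⁻²
Take the square root: γ̇_max = √(909.323) = 30.155 s⁻¹
N_max = γ̇_max·h / (π·D) = 30.155 · 0.00564 / (π · 0.056) = 0.966719 rev/s = 58.0031 rpm

value=58.00 rpm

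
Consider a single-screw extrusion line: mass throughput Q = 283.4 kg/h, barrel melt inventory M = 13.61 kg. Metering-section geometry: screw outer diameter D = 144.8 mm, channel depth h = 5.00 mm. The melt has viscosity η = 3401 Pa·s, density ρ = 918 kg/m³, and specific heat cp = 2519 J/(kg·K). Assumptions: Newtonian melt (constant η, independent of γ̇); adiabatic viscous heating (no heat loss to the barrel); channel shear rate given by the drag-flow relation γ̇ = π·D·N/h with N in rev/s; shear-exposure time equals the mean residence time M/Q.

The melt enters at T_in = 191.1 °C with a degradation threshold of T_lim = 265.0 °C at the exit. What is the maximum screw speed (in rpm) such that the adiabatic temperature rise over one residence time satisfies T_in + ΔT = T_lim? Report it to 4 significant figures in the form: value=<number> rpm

Convert throughput: Q = 283.4 kg/h = 283.4/3600 = 0.0787222 kg/s
t_res = M / Q_s = 13.61 ÷ 0.0787222 = 172.886 s
Geometry in SI: D = 144.8 mm → 0.1448 m, h = 5.00 mm → 0.005 m
Allowable rise: ΔT_a = T_lim − T_in = 265.0 − 191.1 = 73.9 K
γ̇_max² = ΔT_a·ρ·cp/(η·t_res) = 73.9·918·2519/(3401·172.886) = 290.635 s⁻²
γ̇_max = √290.635 = 17.048 s⁻¹
Solve γ̇ = πDN/h for N: N_max = γ̇_max·h/(π·D) = 17.048 × 0.005 / (π × 0.1448) = 0.187381 rev/s = 11.2429 rpm

value=11.24 rpm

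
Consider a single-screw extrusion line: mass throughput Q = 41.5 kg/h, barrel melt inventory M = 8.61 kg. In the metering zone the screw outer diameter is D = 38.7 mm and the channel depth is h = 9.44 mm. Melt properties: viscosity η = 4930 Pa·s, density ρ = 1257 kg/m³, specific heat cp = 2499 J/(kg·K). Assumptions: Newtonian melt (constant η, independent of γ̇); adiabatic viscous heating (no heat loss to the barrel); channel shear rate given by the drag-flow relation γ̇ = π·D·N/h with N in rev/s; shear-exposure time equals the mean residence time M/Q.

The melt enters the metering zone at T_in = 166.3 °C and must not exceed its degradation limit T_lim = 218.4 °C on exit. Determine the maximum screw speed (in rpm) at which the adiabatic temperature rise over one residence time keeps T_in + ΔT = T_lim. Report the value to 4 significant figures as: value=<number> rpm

value=31.06 rpm

Convert throughput: Q = 41.5 kg/h = 41.5/3600 = 0.0115278 kg/s
t_res = M / Q_s = 8.61 ÷ 0.0115278 = 746.892 s
D = 38.7 mm = 0.0387 m;  h = 9.44 mm = 0.00944 m
ΔT_a = T_lim − T_in = 218.4 °C − 166.3 °C = 52.1 K
γ̇_max² = ΔT_a·ρ·cp / (η·t_res) = [52.1 × 1257 × 2499] / [4930 × 746.892] = 44.4462 s⁻²
Take the square root: γ̇_max = √(44.4462) = 6.6668 s⁻¹
N_max = γ̇_max h / (πD) = 6.6668·0.00944/(π·0.0387) = 0.517641 rev/s → ×60 = 31.0585 rpm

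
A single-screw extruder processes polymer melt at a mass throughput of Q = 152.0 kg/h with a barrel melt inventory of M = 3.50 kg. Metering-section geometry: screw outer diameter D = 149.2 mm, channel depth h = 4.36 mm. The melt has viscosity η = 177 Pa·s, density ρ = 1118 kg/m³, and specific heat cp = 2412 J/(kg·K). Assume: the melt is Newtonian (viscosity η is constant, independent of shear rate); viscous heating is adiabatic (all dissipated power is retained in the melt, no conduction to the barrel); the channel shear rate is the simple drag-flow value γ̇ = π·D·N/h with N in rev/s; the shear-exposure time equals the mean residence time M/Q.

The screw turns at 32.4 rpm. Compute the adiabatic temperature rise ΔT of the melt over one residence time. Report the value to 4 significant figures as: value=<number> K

value=18.34 K

Convert throughput: Q = 152.0 kg/h = 152.0/3600 = 0.0422222 kg/s
t_res = M / Q_s = 3.50 ÷ 0.0422222 = 82.8947 s
D = 149.2 mm = 0.1492 m;  h = 4.36 mm = 0.00436 m;  N = 32.4 rpm / 60 = 0.54 rev/s
γ̇ = π·D·N / h = π · 0.1492 · 0.54 / 0.00436 = 58.0532 s⁻¹
ΔT = η·γ̇²·t_res/(ρ·cp) = [177 × 58.0532² × 82.8947] / [1118 × 2412] = 18.3372 K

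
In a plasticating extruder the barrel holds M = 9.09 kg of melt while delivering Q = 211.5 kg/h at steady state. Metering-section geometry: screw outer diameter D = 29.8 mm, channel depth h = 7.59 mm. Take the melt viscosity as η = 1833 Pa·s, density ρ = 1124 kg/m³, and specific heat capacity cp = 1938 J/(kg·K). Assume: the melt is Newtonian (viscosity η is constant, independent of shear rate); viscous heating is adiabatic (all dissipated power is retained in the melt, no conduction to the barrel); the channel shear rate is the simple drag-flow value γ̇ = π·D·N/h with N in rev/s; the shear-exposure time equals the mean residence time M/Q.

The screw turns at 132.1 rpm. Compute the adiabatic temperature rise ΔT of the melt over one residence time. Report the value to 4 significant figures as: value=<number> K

value=96.02 K

Convert throughput: Q = 211.5 kg/h = 211.5/3600 = 0.05875 kg/s
Mean residence time: t_res = M/Q_s = 9.09 kg / 0.05875 kg/s = 154.723 s
Geometry in metres: D = 29.8 mm → 0.0298 m, h = 7.59 mm → 0.00759 m; screw speed N = 132.1 rpm = 2.20167 rev/s
γ̇ = π D N / h = (π)(0.0298)(2.20167) / 0.00759 = 27.1566 s⁻¹
ΔT = η·γ̇²·t_res / (ρ·cp) = 1833 · (27.1566)² · 154.723 / (1124 · 1938) = 96.0175 K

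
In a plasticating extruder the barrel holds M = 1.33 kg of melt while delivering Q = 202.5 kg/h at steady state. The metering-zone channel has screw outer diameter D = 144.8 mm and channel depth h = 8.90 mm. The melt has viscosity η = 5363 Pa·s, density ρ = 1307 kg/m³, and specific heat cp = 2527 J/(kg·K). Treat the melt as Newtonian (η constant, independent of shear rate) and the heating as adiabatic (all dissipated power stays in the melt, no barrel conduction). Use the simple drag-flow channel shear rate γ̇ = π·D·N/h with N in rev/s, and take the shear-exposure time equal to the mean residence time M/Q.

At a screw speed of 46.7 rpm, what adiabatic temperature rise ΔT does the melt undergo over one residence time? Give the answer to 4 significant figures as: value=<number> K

value=60.76 K

Q_s = Q / 3600 = 202.5 / 3600 = 0.05625 kg/s
t_res = M / Q_s = 1.33 ÷ 0.05625 = 23.6444 s
D = 144.8 mm = 0.1448 m;  h = 8.90 mm = 0.0089 m;  N = 46.7 rpm / 60 = 0.778333 rev/s
γ̇ = π·D·N / h = π · 0.1448 · 0.778333 / 0.0089 = 39.7827 s⁻¹
ΔT = η·γ̇²·t_res/(ρ·cp) = [5363 × 39.7827² × 23.6444] / [1307 × 2527] = 60.7637 K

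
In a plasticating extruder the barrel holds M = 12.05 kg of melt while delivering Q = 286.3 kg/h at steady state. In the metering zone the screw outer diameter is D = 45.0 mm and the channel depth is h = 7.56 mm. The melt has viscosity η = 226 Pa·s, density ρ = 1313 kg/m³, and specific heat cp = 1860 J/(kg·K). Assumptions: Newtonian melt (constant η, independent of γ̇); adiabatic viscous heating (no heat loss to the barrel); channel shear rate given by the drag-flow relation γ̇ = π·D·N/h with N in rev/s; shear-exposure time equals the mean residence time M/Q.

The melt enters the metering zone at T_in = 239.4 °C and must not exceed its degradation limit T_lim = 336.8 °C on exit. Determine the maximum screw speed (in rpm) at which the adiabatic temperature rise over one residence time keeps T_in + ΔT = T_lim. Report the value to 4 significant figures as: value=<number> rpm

value=267.4 rpm

Convert throughput: Q = 286.3 kg/h = 286.3/3600 = 0.0795278 kg/s
t_res = M / Q_s = 12.05 ÷ 0.0795278 = 151.519 s
Convert to metres: D = 0.045 m, h = 0.00756 m
ΔT_a = T_lim − T_in = 336.8 °C − 239.4 °C = 97.4 K
γ̇_max² = ΔT_a·ρ·cp/(η·t_res) = 97.4·1313·1860/(226·151.519) = 6946.4 s⁻²
γ̇_max = √6946.4 = 83.3451 s⁻¹
Solve γ̇ = πDN/h for N: N_max = γ̇_max·h/(π·D) = 83.3451 × 0.00756 / (π × 0.045) = 4.45697 rev/s = 267.418 rpm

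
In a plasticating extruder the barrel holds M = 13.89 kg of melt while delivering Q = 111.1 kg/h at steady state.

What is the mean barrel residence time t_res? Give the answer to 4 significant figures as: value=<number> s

Convert throughput: Q = 111.1 kg/h = 111.1/3600 = 0.0308611 kg/s
t_res = M / Q_s = 13.89 ÷ 0.0308611 = 450.081 s

value=450.1 s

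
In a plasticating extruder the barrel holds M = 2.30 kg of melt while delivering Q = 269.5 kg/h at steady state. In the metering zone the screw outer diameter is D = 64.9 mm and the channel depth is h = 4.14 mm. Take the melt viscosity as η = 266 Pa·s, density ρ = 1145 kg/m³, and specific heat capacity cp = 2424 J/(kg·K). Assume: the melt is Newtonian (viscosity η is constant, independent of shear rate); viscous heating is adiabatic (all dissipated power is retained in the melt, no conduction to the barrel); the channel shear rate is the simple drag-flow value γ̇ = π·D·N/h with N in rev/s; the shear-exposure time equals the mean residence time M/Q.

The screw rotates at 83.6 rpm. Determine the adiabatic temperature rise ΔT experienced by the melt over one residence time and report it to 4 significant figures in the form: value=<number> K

value=13.86 K

Throughput in SI: Q_s = 269.5 kg/h ÷ 3600 s/h = 0.0748611 kg/s
Mean residence time: t_res = M/Q_s = 2.30 kg / 0.0748611 kg/s = 30.7236 s
D = 64.9 mm = 0.0649 m;  h = 4.14 mm = 0.00414 m;  N = 83.6 rpm / 60 = 1.39333 rev/s
γ̇ = π D N / h = (π)(0.0649)(1.39333) / 0.00414 = 68.6198 s⁻¹
ΔT = η·γ̇²·t_res/(ρ·cp) = [266 × 68.6198² × 30.7236] / [1145 × 2424] = 13.8648 K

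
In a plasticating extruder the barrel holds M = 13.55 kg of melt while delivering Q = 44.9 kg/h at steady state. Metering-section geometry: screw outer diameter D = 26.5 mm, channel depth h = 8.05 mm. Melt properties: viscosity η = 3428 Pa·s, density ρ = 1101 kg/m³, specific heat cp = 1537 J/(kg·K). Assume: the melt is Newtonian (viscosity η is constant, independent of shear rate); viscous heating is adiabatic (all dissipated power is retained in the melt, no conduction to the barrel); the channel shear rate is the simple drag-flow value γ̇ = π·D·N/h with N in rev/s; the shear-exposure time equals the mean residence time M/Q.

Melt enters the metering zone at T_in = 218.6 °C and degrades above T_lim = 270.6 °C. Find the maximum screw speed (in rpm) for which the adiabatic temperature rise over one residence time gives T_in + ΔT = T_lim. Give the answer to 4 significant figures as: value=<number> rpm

value=28.20 rpm

Q_s = Q / 3600 = 44.9 / 3600 = 0.0124722 kg/s
t_res = M / Q_s = 13.55 / 0.0124722 = 1086.41 s
Convert to metres: D = 0.0265 m, h = 0.00805 m
ΔT_a = T_lim − T_in = 270.6 − 218.6 = 52 K
γ̇_max² = ΔT_a·ρ·cp / (η·t_res) = [52 × 1101 × 1537] / [3428 × 1086.41] = 23.6281 s⁻²
Take the square root: γ̇_max = √(23.6281) = 4.86087 s⁻¹
N_max = γ̇_max·h / (π·D) = 4.86087 · 0.00805 / (π · 0.0265) = 0.470018 rev/s = 28.2011 rpm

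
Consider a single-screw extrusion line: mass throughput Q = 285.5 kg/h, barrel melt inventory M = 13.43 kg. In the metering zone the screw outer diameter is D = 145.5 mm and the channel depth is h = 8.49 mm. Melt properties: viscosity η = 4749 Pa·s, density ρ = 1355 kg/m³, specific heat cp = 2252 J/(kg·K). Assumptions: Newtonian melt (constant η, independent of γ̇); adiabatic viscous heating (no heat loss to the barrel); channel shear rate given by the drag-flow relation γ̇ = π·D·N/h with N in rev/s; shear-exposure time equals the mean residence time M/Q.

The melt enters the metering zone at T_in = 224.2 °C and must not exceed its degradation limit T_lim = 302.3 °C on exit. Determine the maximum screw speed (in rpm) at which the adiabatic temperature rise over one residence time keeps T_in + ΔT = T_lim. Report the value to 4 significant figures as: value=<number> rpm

value=19.18 rpm

Q_s = Q / 3600 = 285.5 / 3600 = 0.0793056 kg/s
t_res = M / Q_s = 13.43 / 0.0793056 = 169.345 s
Geometry in SI: D = 145.5 mm → 0.1455 m, h = 8.49 mm → 0.00849 m
ΔT_a = T_lim − T_in = 302.3 − 224.2 = 78.1 K
γ̇_max² = ΔT_a·ρ·cp/(η·t_res) = 78.1·1355·2252/(4749·169.345) = 296.336 s⁻²
Take the square root: γ̇_max = √(296.336) = 17.2144 s⁻¹
Solve γ̇ = πDN/h for N: N_max = γ̇_max·h/(π·D) = 17.2144 × 0.00849 / (π × 0.1455) = 0.319733 rev/s = 19.184 rpm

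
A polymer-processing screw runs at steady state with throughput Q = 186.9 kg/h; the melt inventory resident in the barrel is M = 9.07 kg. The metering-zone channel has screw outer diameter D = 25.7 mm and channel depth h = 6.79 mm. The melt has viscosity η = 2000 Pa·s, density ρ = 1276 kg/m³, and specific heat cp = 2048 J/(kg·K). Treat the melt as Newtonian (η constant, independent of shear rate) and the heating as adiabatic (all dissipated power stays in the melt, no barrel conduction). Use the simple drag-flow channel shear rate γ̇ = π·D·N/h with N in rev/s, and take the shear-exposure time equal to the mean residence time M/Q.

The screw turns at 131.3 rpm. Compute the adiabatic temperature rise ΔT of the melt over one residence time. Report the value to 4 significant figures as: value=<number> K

Convert throughput: Q = 186.9 kg/h = 186.9/3600 = 0.0519167 kg/s
t_res = M / Q_s = 9.07 / 0.0519167 = 174.703 s
Convert to SI: D = 0.0257 m, h = 0.00679 m, N = 131.3/60 = 2.18833 rev/s
γ̇ = π D N / h = (π)(0.0257)(2.18833) / 0.00679 = 26.0212 s⁻¹
ΔT = η·γ̇²·t_res/(ρ·cp) = [2000 × 26.0212² × 174.703] / [1276 × 2048] = 90.5322 K

value=90.53 K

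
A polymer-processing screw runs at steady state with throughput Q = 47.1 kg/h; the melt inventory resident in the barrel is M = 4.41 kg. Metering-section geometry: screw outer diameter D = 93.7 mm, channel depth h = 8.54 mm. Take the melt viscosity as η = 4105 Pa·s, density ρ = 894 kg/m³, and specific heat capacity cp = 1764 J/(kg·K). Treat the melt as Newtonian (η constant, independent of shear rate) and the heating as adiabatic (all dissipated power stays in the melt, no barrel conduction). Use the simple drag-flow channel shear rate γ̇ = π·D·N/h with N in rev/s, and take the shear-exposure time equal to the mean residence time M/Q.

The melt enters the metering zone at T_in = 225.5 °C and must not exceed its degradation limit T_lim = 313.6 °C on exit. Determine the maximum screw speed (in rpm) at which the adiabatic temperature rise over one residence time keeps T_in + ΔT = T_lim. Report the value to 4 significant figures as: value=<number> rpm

value=17.44 rpm

Throughput in SI: Q_s = 47.1 kg/h ÷ 3600 s/h = 0.0130833 kg/s
Mean residence time: t_res = M/Q_s = 4.41 kg / 0.0130833 kg/s = 337.07 s
D = 93.7 mm = 0.0937 m;  h = 8.54 mm = 0.00854 m
ΔT_a = T_lim − T_in = 313.6 °C − 225.5 °C = 88.1 K
Invert ΔT = ηγ̇²t_res/(ρcp) for γ̇: γ̇_max² = ΔT_a ρ cp / (η t_res) = 88.1·894·1764 / (4105·337.07) = 100.41 s⁻²
γ̇_max = sqrt(100.41) = 10.0205 s⁻¹
Solve γ̇ = πDN/h for N: N_max = γ̇_max·h/(π·D) = 10.0205 × 0.00854 / (π × 0.0937) = 0.290709 rev/s = 17.4425 rpm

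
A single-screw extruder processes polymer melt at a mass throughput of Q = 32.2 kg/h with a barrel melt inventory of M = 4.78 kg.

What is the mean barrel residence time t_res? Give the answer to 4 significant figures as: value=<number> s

Convert throughput: Q = 32.2 kg/h = 32.2/3600 = 0.00894444 kg/s
Mean residence time: t_res = M/Q_s = 4.78 kg / 0.00894444 kg/s = 534.41 s

value=534.4 s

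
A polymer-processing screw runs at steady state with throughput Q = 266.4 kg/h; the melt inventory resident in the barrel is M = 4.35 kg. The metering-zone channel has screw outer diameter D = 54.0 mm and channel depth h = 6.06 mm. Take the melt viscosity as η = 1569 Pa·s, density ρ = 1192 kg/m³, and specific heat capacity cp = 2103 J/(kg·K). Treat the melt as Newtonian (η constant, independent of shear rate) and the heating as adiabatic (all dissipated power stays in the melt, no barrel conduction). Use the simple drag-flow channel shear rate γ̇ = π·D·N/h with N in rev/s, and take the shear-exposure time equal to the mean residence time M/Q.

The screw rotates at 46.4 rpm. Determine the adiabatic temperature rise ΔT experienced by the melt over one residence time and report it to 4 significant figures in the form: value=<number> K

Q_s = Q / 3600 = 266.4 / 3600 = 0.074 kg/s
t_res = M / Q_s = 4.35 / 0.074 = 58.7838 s
Convert to SI: D = 0.054 m, h = 0.00606 m, N = 46.4/60 = 0.773333 rev/s
γ̇ = π·D·N / h = π · 0.054 · 0.773333 / 0.00606 = 21.649 s⁻¹
ΔT = η·γ̇²·t_res / (ρ·cp) = 1569 · (21.649)² · 58.7838 / (1192 · 2103) = 17.2441 K

value=17.24 K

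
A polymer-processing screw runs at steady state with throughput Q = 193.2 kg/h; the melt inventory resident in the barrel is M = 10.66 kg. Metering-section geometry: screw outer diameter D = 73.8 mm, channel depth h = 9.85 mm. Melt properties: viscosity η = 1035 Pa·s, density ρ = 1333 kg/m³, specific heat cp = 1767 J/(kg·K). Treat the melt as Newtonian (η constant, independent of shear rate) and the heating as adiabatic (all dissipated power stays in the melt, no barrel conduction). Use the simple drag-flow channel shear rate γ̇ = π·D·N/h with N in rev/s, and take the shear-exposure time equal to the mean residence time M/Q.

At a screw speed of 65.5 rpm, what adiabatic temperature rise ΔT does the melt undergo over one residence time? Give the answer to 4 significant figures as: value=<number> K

value=57.63 K

Q_s = Q / 3600 = 193.2 / 3600 = 0.0536667 kg/s
t_res = M / Q_s = 10.66 / 0.0536667 = 198.634 s
D = 73.8 mm = 0.0738 m;  h = 9.85 mm = 0.00985 m;  N = 65.5 rpm / 60 = 1.09167 rev/s
γ̇ = π·D·N / h = π · 0.0738 · 1.09167 / 0.00985 = 25.6957 s⁻¹
ΔT = η·γ̇²·t_res / (ρ·cp) = 1035 · (25.6957)² · 198.634 / (1333 · 1767) = 57.6297 K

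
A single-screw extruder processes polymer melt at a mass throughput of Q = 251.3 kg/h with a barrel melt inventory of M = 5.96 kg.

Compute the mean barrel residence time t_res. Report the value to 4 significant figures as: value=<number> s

Q_s = Q / 3600 = 251.3 / 3600 = 0.0698056 kg/s
t_res = M / Q_s = 5.96 / 0.0698056 = 85.38 s

value=85.38 s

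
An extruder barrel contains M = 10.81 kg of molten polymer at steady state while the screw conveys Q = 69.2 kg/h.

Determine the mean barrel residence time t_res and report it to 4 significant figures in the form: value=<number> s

value=562.4 s

Throughput in SI: Q_s = 69.2 kg/h ÷ 3600 s/h = 0.0192222 kg/s
t_res = M / Q_s = 10.81 ÷ 0.0192222 = 562.37 s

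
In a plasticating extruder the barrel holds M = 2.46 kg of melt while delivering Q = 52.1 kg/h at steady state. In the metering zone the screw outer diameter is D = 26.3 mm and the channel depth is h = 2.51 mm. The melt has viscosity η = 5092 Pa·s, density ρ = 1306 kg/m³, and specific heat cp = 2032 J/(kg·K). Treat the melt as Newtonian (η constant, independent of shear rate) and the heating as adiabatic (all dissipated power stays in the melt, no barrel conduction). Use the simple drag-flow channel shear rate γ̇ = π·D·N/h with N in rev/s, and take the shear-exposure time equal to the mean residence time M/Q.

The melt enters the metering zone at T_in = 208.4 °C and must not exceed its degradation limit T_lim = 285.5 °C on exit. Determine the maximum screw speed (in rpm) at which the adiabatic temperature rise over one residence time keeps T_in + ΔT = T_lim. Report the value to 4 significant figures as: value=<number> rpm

Q_s = Q / 3600 = 52.1 / 3600 = 0.0144722 kg/s
t_res = M / Q_s = 2.46 / 0.0144722 = 169.981 s
Geometry in SI: D = 26.3 mm → 0.0263 m, h = 2.51 mm → 0.00251 m
Allowable rise: ΔT_a = T_lim − T_in = 285.5 − 208.4 = 77.1 K
γ̇_max² = ΔT_a·ρ·cp / (η·t_res) = [77.1 × 1306 × 2032] / [5092 × 169.981] = 236.392 s⁻²
Take the square root: γ̇_max = √(236.392) = 15.375 s⁻¹
Solve γ̇ = πDN/h for N: N_max = γ̇_max·h/(π·D) = 15.375 × 0.00251 / (π × 0.0263) = 0.467073 rev/s = 28.0244 rpm

value=28.02 rpm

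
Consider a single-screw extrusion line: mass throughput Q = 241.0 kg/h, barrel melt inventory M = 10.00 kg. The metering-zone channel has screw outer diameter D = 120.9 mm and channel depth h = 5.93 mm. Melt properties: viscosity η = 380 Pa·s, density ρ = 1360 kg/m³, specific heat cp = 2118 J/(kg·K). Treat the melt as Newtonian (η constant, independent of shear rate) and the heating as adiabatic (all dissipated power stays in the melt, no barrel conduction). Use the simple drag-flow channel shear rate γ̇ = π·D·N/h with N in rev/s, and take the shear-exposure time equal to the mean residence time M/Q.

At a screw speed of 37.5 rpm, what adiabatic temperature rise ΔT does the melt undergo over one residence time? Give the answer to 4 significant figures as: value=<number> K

Throughput in SI: Q_s = 241.0 kg/h ÷ 3600 s/h = 0.0669444 kg/s
Mean residence time: t_res = M/Q_s = 10.00 kg / 0.0669444 kg/s = 149.378 s
Convert to SI: D = 0.1209 m, h = 0.00593 m, N = 37.5/60 = 0.625 rev/s
γ̇ = π·D·N / h = π · 0.1209 · 0.625 / 0.00593 = 40.0315 s⁻¹
Adiabatic rise: ΔT = η γ̇² t_res / (ρ cp) = 380·(40.0315)²·149.378 / (1360·2118) = 31.5796 K

value=31.58 K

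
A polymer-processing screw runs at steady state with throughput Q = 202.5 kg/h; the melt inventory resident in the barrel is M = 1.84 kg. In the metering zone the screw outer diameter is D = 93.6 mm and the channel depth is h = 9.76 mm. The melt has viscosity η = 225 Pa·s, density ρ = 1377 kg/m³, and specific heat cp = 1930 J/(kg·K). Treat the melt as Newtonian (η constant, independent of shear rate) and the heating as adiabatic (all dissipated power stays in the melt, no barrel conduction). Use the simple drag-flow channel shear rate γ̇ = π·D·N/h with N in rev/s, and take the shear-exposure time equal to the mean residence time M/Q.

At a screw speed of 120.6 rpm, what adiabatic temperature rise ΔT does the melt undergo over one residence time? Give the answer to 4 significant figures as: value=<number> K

value=10.16 K

Q_s = Q / 3600 = 202.5 / 3600 = 0.05625 kg/s
t_res = M / Q_s = 1.84 ÷ 0.05625 = 32.7111 s
D = 93.6 mm = 0.0936 m;  h = 9.76 mm = 0.00976 m;  N = 120.6 rpm / 60 = 2.01 rev/s
Shear rate: γ̇ = πDN/h = π·0.0936·2.01/0.00976 = 60.5581 s⁻¹
ΔT = η·γ̇²·t_res / (ρ·cp) = 225 · (60.5581)² · 32.7111 / (1377 · 1930) = 10.1562 K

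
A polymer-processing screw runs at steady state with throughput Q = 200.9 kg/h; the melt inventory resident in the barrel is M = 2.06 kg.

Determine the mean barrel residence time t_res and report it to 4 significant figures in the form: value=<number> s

value=36.91 s

Throughput in SI: Q_s = 200.9 kg/h ÷ 3600 s/h = 0.0558056 kg/s
t_res = M / Q_s = 2.06 ÷ 0.0558056 = 36.9139 s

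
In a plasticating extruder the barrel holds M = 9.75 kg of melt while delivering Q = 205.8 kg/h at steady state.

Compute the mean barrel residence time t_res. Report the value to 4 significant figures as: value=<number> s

Throughput in SI: Q_s = 205.8 kg/h ÷ 3600 s/h = 0.0571667 kg/s
Mean residence time: t_res = M/Q_s = 9.75 kg / 0.0571667 kg/s = 170.554 s

value=170.6 s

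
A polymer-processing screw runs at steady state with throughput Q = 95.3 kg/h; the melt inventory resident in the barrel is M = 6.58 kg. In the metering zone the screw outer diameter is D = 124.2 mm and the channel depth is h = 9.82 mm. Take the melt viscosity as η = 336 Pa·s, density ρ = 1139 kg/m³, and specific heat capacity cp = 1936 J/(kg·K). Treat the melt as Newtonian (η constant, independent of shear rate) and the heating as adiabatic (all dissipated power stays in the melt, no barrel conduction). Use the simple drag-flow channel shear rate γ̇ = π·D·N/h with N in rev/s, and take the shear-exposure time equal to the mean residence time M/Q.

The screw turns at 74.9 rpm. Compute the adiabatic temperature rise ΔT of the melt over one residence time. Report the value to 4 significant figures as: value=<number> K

value=93.18 K

Q_s = Q / 3600 = 95.3 / 3600 = 0.0264722 kg/s
Mean residence time: t_res = M/Q_s = 6.58 kg / 0.0264722 kg/s = 248.562 s
Convert to SI: D = 0.1242 m, h = 0.00982 m, N = 74.9/60 = 1.24833 rev/s
Shear rate: γ̇ = πDN/h = π·0.1242·1.24833/0.00982 = 49.601 s⁻¹
ΔT = η·γ̇²·t_res/(ρ·cp) = [336 × 49.601² × 248.562] / [1139 × 1936] = 93.1809 K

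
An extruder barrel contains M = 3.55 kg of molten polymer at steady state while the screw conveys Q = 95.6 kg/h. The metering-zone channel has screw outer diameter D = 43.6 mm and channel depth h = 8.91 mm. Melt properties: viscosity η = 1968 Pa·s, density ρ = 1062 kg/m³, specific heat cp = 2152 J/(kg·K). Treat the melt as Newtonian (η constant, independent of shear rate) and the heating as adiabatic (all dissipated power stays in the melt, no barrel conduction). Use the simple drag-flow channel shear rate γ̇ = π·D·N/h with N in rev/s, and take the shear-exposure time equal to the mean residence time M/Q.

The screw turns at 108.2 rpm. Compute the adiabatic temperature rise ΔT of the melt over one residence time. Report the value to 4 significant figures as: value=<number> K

value=88.47 K

Convert throughput: Q = 95.6 kg/h = 95.6/3600 = 0.0265556 kg/s
t_res = M / Q_s = 3.55 ÷ 0.0265556 = 133.682 s
Convert to SI: D = 0.0436 m, h = 0.00891 m, N = 108.2/60 = 1.80333 rev/s
Shear rate: γ̇ = πDN/h = π·0.0436·1.80333/0.00891 = 27.7226 s⁻¹
Adiabatic rise: ΔT = η γ̇² t_res / (ρ cp) = 1968·(27.7226)²·133.682 / (1062·2152) = 88.4709 K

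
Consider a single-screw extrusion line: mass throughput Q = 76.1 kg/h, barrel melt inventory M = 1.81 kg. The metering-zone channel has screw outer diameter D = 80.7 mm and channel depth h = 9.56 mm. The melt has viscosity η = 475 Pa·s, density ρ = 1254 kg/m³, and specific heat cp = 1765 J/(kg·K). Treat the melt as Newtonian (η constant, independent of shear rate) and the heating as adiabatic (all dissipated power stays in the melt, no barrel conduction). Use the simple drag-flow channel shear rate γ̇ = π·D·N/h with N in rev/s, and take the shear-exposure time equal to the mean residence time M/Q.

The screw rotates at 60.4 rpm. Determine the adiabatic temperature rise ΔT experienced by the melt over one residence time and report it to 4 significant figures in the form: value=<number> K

Q_s = Q / 3600 = 76.1 / 3600 = 0.0211389 kg/s
t_res = M / Q_s = 1.81 ÷ 0.0211389 = 85.6242 s
Geometry in metres: D = 80.7 mm → 0.0807 m, h = 9.56 mm → 0.00956 m; screw speed N = 60.4 rpm = 1.00667 rev/s
γ̇ = π D N / h = (π)(0.0807)(1.00667) / 0.00956 = 26.6963 s⁻¹
ΔT = η·γ̇²·t_res / (ρ·cp) = 475 · (26.6963)² · 85.6242 / (1254 · 1765) = 13.0963 K

value=13.10 K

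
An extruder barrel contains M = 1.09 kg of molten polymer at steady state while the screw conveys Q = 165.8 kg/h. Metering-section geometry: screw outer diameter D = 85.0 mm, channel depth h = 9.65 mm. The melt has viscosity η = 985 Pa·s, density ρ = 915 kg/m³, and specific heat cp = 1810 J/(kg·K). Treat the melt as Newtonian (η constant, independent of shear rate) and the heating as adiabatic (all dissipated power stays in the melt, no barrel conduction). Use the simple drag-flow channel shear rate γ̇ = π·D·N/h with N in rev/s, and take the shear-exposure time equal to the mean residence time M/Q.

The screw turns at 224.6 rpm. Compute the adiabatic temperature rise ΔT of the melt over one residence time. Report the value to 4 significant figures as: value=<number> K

Q_s = Q / 3600 = 165.8 / 3600 = 0.0460556 kg/s
t_res = M / Q_s = 1.09 / 0.0460556 = 23.6671 s
Geometry in metres: D = 85.0 mm → 0.085 m, h = 9.65 mm → 0.00965 m; screw speed N = 224.6 rpm = 3.74333 rev/s
γ̇ = π D N / h = (π)(0.085)(3.74333) / 0.00965 = 103.586 s⁻¹
ΔT = η·γ̇²·t_res / (ρ·cp) = 985 · (103.586)² · 23.6671 / (915 · 1810) = 151.036 K

value=151.0 K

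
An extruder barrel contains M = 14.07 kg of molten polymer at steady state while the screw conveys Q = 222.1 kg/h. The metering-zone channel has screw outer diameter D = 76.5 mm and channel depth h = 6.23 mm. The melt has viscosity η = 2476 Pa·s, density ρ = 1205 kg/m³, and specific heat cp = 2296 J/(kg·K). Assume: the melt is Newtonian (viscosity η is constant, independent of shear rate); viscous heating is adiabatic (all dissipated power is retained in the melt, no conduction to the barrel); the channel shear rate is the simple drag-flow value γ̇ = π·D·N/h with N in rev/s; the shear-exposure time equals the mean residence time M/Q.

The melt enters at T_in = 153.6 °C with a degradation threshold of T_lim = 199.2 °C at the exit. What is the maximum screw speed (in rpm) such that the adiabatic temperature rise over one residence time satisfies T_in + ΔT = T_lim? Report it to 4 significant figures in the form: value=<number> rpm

Convert throughput: Q = 222.1 kg/h = 222.1/3600 = 0.0616944 kg/s
t_res = M / Q_s = 14.07 ÷ 0.0616944 = 228.059 s
D = 76.5 mm = 0.0765 m;  h = 6.23 mm = 0.00623 m
Allowable rise: ΔT_a = T_lim − T_in = 199.2 − 153.6 = 45.6 K
Invert ΔT = ηγ̇²t_res/(ρcp) for γ̇: γ̇_max² = ΔT_a ρ cp / (η t_res) = 45.6·1205·2296 / (2476·228.059) = 223.422 s⁻²
Take the square root: γ̇_max = √(223.422) = 14.9473 s⁻¹
N_max = γ̇_max·h / (π·D) = 14.9473 · 0.00623 / (π · 0.0765) = 0.387471 rev/s = 23.2483 rpm

value=23.25 rpm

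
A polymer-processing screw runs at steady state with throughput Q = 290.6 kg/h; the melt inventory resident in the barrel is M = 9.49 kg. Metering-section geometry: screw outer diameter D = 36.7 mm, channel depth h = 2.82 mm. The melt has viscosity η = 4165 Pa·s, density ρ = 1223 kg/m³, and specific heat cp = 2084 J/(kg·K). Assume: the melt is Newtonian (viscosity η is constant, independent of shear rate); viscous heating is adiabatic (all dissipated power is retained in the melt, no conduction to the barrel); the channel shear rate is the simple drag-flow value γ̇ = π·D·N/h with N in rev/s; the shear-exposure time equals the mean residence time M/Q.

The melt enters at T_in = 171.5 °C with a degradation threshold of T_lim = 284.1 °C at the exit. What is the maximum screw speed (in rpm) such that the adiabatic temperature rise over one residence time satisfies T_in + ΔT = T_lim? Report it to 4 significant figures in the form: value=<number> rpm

Throughput in SI: Q_s = 290.6 kg/h ÷ 3600 s/h = 0.0807222 kg/s
Mean residence time: t_res = M/Q_s = 9.49 kg / 0.0807222 kg/s = 117.564 s
Geometry in SI: D = 36.7 mm → 0.0367 m, h = 2.82 mm → 0.00282 m
Allowable rise: ΔT_a = T_lim − T_in = 284.1 − 171.5 = 112.6 K
γ̇_max² = ΔT_a·ρ·cp/(η·t_res) = 112.6·1223·2084/(4165·117.564) = 586.104 s⁻²
Take the square root: γ̇_max = √(586.104) = 24.2096 s⁻¹
N_max = γ̇_max h / (πD) = 24.2096·0.00282/(π·0.0367) = 0.592135 rev/s → ×60 = 35.5281 rpm

value=35.53 rpm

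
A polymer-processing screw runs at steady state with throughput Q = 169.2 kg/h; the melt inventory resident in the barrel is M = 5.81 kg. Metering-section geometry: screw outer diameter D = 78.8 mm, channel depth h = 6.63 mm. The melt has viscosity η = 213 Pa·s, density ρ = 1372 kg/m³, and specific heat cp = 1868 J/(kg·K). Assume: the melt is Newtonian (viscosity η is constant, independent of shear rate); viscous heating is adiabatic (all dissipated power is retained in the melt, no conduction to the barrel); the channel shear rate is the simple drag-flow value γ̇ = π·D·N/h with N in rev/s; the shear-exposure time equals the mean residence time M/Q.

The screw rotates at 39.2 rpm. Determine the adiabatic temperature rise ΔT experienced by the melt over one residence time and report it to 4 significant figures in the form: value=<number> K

Q_s = Q / 3600 = 169.2 / 3600 = 0.047 kg/s
t_res = M / Q_s = 5.81 / 0.047 = 123.617 s
Geometry in metres: D = 78.8 mm → 0.0788 m, h = 6.63 mm → 0.00663 m; screw speed N = 39.2 rpm = 0.653333 rev/s
γ̇ = π·D·N / h = π · 0.0788 · 0.653333 / 0.00663 = 24.3948 s⁻¹
Adiabatic rise: ΔT = η γ̇² t_res / (ρ cp) = 213·(24.3948)²·123.617 / (1372·1868) = 6.11395 K

value=6.114 K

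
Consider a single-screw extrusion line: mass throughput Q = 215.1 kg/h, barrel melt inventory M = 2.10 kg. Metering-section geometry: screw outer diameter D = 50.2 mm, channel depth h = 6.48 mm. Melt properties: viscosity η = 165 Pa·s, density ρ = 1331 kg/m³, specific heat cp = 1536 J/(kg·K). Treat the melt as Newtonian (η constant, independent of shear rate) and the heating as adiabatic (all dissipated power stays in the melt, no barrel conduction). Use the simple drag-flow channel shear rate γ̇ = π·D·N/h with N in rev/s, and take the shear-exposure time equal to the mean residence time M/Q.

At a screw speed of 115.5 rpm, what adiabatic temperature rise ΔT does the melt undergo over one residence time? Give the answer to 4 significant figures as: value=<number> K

Q_s = Q / 3600 = 215.1 / 3600 = 0.05975 kg/s
t_res = M / Q_s = 2.10 / 0.05975 = 35.1464 s
Convert to SI: D = 0.0502 m, h = 0.00648 m, N = 115.5/60 = 1.925 rev/s
γ̇ = π D N / h = (π)(0.0502)(1.925) / 0.00648 = 46.85 s⁻¹
ΔT = η·γ̇²·t_res/(ρ·cp) = [165 × 46.85² × 35.1464] / [1331 × 1536] = 6.22608 K

value=6.226 K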